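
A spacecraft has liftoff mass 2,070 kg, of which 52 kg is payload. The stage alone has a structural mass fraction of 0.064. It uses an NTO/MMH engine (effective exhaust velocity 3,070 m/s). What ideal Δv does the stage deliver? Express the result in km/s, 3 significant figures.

Δv ≈ 7.48 km/s

Stage wet mass = m₀ − payload = 2,070 − 52 = 2,018 kg.
Stage dry mass = ε × stage wet mass = 0.064 × 2,018 = 129.152 kg.
Burnout mass m_f = stage dry + payload = 129.152 + 52 = 181.152 kg.
Δv = v_e · ln(2,070/181.152) = 3070.0 × ln(11.43) = 3070.0 × 2.4360 ≈ 7478 m/s.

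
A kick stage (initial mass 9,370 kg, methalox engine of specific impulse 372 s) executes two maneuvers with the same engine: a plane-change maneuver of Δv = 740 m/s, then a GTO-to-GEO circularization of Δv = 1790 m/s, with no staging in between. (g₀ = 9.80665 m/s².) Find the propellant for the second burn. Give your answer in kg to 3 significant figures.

propellant for the second burn ≈ 2970 kg

v_e = Isp · g₀ = 372 × 9.80665 = 3648.1 m/s.
After the first burn: m = 9370 × exp(−740/3648.1) = 9370 × 0.81640 = 7,649.67 kg.
After the second burn: m = 7,649.67 × exp(−1790/3648.1) = 7,649.67 × 0.61222 = 4,683.28 kg.
Second-burn propellant = 7,649.67 − 4,683.28 = 2,966.39 kg.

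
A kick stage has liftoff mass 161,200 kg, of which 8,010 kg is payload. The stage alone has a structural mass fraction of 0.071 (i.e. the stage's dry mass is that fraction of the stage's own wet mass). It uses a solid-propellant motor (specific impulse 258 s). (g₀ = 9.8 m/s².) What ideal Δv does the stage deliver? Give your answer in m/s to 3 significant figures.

Stage wet mass = m₀ − payload = 161,200 − 8,010 = 153,190 kg.
Stage dry mass = ε × stage wet mass = 0.071 × 153,190 = 10,876.5 kg.
Burnout mass m_f = stage dry + payload = 10,876.5 + 8,010 = 18,886.5 kg.
v_e = Isp · g₀ = 258 × 9.8 = 2528.4 m/s.
By the Tsiolkovsky rocket equation, Δv = v_e · ln(161,200/18,886.5) = 2528.4 × ln(8.535) = 2528.4 × 2.1442 ≈ 5421 m/s.

Δv ≈ 5420 m/s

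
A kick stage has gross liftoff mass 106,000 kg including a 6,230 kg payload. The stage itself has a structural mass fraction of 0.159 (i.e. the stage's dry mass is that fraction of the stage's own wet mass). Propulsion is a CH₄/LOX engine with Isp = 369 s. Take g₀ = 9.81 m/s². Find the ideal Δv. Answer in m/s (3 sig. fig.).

Δv ≈ 5680 m/s

Stage wet mass = m₀ − payload = 106,000 − 6,230 = 99,770 kg.
Stage dry mass = ε × stage wet mass = 0.159 × 99,770 = 15,863.4 kg.
Burnout mass m_f = stage dry + payload = 15,863.4 + 6,230 = 22,093.4 kg.
v_e = Isp · g₀ = 369 × 9.81 = 3619.9 m/s.
By the Tsiolkovsky rocket equation, Δv = v_e · ln(106,000/22,093.4) = 3619.9 × ln(4.798) = 3619.9 × 1.5682 ≈ 5677 m/s.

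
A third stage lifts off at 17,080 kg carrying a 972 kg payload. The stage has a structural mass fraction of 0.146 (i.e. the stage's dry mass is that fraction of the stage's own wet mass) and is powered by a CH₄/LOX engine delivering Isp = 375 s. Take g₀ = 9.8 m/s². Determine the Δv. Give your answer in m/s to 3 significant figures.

Δv ≈ 6020 m/s

Stage wet mass = m₀ − payload = 17,080 − 972 = 16,108 kg.
Stage dry mass = ε × stage wet mass = 0.146 × 16,108 = 2,351.77 kg.
Burnout mass m_f = stage dry + payload = 2,351.77 + 972 = 3,323.77 kg.
v_e = Isp · g₀ = 375 × 9.8 = 3675.0 m/s.
Using Δv = v_e ln(m₀/m_f): Δv = v_e · ln(17,080/3,323.77) = 3675.0 × ln(5.139) = 3675.0 × 1.6368 ≈ 6015 m/s.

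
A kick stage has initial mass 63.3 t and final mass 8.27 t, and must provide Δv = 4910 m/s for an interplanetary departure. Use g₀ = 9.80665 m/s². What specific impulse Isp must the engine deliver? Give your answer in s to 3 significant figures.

ln(m₀/m_f) = ln(63300/8270) = ln(7.654) = 2.0353.
From the ideal rocket equation, v_e = Δv / ln(m₀/m_f) = 4910 / 2.0353 = 2412.5 m/s.
Isp = v_e / g₀ = 2412.5 / 9.80665 = 246.0 s.

Isp ≈ 246 s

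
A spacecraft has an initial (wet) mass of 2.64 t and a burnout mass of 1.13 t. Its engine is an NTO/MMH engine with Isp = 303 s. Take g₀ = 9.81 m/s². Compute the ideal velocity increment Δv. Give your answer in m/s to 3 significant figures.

v_e = Isp · g₀ = 303 × 9.81 = 2972.4 m/s.
Δv = v_e · ln(m₀/m_f) = 2972.4 × ln(2.336) = 2972.4 × 0.8486 ≈ 2522.3 m/s.

Δv ≈ 2520 m/s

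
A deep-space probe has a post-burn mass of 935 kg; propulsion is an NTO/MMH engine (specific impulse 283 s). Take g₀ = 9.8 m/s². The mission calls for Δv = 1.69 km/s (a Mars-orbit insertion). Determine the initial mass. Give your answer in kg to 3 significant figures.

initial mass ≈ 1720 kg

v_e = Isp · g₀ = 283 × 9.8 = 2773.4 m/s.
m₀/m_f = exp(Δv / v_e) = exp(1690 / 2773.4) = exp(0.6094) = 1.8393.
m₀ = m_f × 1.8393 = 935 × 1.8393 = 1,719.75 kg.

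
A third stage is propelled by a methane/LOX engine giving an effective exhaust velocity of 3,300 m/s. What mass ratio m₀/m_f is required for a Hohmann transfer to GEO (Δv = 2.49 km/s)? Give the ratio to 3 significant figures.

mass ratio ≈ 2.13

m₀/m_f = exp(Δv / v_e) = exp(2490 / 3300.0) = exp(0.7545) = 2.1266.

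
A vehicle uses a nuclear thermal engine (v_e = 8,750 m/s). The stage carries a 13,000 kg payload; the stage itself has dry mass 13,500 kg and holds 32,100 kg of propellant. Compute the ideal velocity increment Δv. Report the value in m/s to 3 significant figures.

Δv ≈ 6940 m/s

m₀ = payload + dry + propellant = 13,000 + 13,500 + 32,100 = 58,600 kg.
m_f = payload + dry = 13,000 + 13,500 = 26,500 kg.
Δv = v_e · ln(m₀/m_f) = 8750.0 × ln(2.211) = 8750.0 × 0.7936 ≈ 6943.9 m/s.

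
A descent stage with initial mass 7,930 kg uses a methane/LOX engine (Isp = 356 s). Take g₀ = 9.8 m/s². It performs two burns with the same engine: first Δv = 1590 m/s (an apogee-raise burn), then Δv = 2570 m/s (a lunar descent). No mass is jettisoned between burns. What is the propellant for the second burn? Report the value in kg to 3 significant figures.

v_e = Isp · g₀ = 356 × 9.8 = 3488.8 m/s.
After the first burn: m = 7930 × exp(−1590/3488.8) = 7930 × 0.63398 = 5,027.46 kg.
After the second burn: m = 5,027.46 × exp(−2570/3488.8) = 5,027.46 × 0.47872 = 2,406.75 kg.
Second-burn propellant = 5,027.46 − 2,406.75 = 2,620.71 kg.

propellant for the second burn ≈ 2620 kg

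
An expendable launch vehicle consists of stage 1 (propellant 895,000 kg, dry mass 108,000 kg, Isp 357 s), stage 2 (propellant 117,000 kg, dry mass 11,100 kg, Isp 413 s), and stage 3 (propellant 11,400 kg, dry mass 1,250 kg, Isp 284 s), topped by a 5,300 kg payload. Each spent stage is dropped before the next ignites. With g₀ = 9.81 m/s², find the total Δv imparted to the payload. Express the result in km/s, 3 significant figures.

Ignition mass of stage 1 = 895,000+108,000 + 117,000+11,100 + 11,400+1,250 + 5,300 = 1,149,050 kg.
Stage 1: m₀ = 1,149,050 kg, m_f = 1,149,050 − 895,000 = 254,050 kg; Δv = 357×9.81×ln(4.523) = 3502.2×1.5092 ≈ 5285 m/s.
Stage 2: m₀ = 146,050 kg, m_f = 146,050 − 117,000 = 29,050 kg; Δv = 413×9.81×ln(5.028) = 4051.5×1.6149 ≈ 6543 m/s.
Stage 3: m₀ = 17,950 kg, m_f = 17,950 − 11,400 = 6,550 kg; Δv = 284×9.81×ln(2.74) = 2786.0×1.0081 ≈ 2809 m/s.
Total Δv = 5285 + 6543 + 2809 = 14637 m/s.

Δv ≈ 14.6 km/s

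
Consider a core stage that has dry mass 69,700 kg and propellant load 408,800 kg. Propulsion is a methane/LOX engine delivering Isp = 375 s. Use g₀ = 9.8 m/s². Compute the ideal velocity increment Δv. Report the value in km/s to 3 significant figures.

v_e = Isp · g₀ = 375 × 9.8 = 3675.0 m/s.
m₀ = m_dry + m_prop = 69,700 + 408,800 = 478,500 kg.
By the Tsiolkovsky rocket equation, Δv = v_e · ln(m₀/m_f) = 3675.0 × ln(6.865) = 3675.0 × 1.9265 ≈ 7079.7 m/s.

Δv ≈ 7.08 km/s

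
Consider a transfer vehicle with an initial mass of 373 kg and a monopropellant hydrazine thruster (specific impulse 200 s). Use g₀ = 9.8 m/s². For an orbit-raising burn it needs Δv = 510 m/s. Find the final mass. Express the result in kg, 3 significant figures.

v_e = Isp · g₀ = 200 × 9.8 = 1960.0 m/s.
Using Δv = v_e ln(m₀/m_f): m₀/m_f = exp(Δv / v_e) = exp(510 / 1960.0) = exp(0.2602) = 1.2972.
m_f = m₀ / 1.2972 = 373 / 1.2972 = 287.542 kg.

final mass ≈ 288 kg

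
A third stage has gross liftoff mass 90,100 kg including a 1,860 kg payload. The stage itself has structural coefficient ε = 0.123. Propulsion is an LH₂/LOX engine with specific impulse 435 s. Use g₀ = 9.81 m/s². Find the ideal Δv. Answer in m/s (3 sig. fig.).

Stage wet mass = m₀ − payload = 90,100 − 1,860 = 88,240 kg.
Stage dry mass = ε × stage wet mass = 0.123 × 88,240 = 10,853.5 kg.
Burnout mass m_f = stage dry + payload = 10,853.5 + 1,860 = 12,713.5 kg.
v_e = Isp · g₀ = 435 × 9.81 = 4267.4 m/s.
Rocket equation: Δv = v_e · ln(90,100/12,713.5) = 4267.4 × ln(7.087) = 4267.4 × 1.9583 ≈ 8357 m/s.

Δv ≈ 8360 m/s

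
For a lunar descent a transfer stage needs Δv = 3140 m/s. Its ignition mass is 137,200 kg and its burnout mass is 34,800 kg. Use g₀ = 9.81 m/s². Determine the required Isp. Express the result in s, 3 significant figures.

ln(m₀/m_f) = ln(137200/34800) = ln(3.943) = 1.3718.
Using Δv = v_e ln(m₀/m_f): v_e = Δv / ln(m₀/m_f) = 3140 / 1.3718 = 2288.9 m/s.
Isp = v_e / g₀ = 2288.9 / 9.81 = 233.3 s.

Isp ≈ 233 s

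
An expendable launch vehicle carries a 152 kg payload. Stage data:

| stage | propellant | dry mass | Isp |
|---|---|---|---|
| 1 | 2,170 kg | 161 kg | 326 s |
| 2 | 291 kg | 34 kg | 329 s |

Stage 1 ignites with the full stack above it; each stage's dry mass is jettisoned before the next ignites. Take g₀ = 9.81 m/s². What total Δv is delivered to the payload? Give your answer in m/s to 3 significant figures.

Ignition mass of stage 1 = 2,170+161 + 291+34 + 152 = 2,808 kg.
Stage 1: m₀ = 2,808 kg, m_f = 2,808 − 2,170 = 638 kg; Δv = 326×9.81×ln(4.401) = 3198.1×1.4819 ≈ 4739 m/s.
Stage 2: m₀ = 477 kg, m_f = 477 − 291 = 186 kg; Δv = 329×9.81×ln(2.565) = 3227.5×0.9418 ≈ 3040 m/s.
Total Δv = 4739 + 3040 = 7779 m/s.

Δv ≈ 7780 m/s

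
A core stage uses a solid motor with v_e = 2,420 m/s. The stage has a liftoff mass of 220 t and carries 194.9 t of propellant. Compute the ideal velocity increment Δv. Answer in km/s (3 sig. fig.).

m_f = m₀ − m_prop = 220 − 194.9 = 25.1 t.
From the ideal rocket equation, Δv = v_e · ln(m₀/m_f) = 2420.0 × ln(8.765) = 2420.0 × 2.1708 ≈ 5253.2 m/s.

Δv ≈ 5.25 km/s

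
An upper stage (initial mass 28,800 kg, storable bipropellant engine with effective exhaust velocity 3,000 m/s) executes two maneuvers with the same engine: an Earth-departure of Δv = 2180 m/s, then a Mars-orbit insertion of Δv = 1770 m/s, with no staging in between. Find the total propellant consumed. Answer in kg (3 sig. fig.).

total propellant consumed ≈ 21100 kg

After the first burn: m = 28800 × exp(−2180/3000.0) = 28800 × 0.48352 = 13,925.4 kg.
After the second burn: m = 13,925.4 × exp(−1770/3000.0) = 13,925.4 × 0.55433 = 7,719.27 kg.
Total propellant = m₀ − m_final = 28800 − 7,719.27 = 21,080.73 kg.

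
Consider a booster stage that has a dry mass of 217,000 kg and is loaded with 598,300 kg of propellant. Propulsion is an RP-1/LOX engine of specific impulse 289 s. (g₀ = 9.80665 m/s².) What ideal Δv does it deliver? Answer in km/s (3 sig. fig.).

v_e = Isp · g₀ = 289 × 9.80665 = 2834.1 m/s.
m₀ = m_dry + m_prop = 217,000 + 598,300 = 815,300 kg.
Δv = v_e · ln(m₀/m_f) = 2834.1 × ln(3.757) = 2834.1 × 1.3237 ≈ 3751.4 m/s.

Δv ≈ 3.75 km/s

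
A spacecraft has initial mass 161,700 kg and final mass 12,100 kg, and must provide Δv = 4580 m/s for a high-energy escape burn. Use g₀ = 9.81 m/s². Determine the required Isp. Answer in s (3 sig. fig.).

ln(m₀/m_f) = ln(161700/12100) = ln(13.36) = 2.5925.
From the ideal rocket equation, v_e = Δv / ln(m₀/m_f) = 4580 / 2.5925 = 1766.6 m/s.
Isp = v_e / g₀ = 1766.6 / 9.81 = 180.1 s.

Isp ≈ 180 s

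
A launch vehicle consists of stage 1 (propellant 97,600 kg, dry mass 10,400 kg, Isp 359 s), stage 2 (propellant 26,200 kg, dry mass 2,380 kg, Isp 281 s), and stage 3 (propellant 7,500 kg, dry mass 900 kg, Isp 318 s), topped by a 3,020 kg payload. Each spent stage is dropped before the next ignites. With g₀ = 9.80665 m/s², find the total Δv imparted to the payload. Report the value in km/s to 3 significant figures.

Δv ≈ 10.1 km/s

Ignition mass of stage 1 = 97,600+10,400 + 26,200+2,380 + 7,500+900 + 3,020 = 148,000 kg.
Stage 1: m₀ = 148,000 kg, m_f = 148,000 − 97,600 = 50,400 kg; Δv = 359×9.80665×ln(2.937) = 3520.6×1.0772 ≈ 3792 m/s.
Stage 2: m₀ = 40,000 kg, m_f = 40,000 − 26,200 = 13,800 kg; Δv = 281×9.80665×ln(2.899) = 2755.7×1.0642 ≈ 2933 m/s.
Stage 3: m₀ = 11,420 kg, m_f = 11,420 − 7,500 = 3,920 kg; Δv = 318×9.80665×ln(2.913) = 3118.5×1.0693 ≈ 3335 m/s.
Total Δv = 3792 + 2933 + 3335 = 10060 m/s.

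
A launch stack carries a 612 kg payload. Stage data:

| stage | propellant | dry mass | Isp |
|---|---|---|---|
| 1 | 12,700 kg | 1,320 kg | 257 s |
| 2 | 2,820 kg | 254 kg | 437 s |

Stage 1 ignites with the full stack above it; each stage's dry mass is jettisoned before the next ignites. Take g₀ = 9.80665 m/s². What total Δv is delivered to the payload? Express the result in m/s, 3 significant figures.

Δv ≈ 9390 m/s

Ignition mass of stage 1 = 12,700+1,320 + 2,820+254 + 612 = 17,706 kg.
Stage 1: m₀ = 17,706 kg, m_f = 17,706 − 12,700 = 5,006 kg; Δv = 257×9.80665×ln(3.537) = 2520.3×1.2633 ≈ 3184 m/s.
Stage 2: m₀ = 3,686 kg, m_f = 3,686 − 2,820 = 866 kg; Δv = 437×9.80665×ln(4.256) = 4285.5×1.4484 ≈ 6207 m/s.
Total Δv = 3184 + 6207 = 9391 m/s.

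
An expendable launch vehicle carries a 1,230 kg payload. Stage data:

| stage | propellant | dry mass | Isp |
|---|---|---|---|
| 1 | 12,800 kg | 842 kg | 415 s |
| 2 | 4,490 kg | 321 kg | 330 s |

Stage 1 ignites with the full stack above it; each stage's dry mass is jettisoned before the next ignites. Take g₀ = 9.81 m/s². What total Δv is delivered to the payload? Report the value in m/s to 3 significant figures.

Δv ≈ 8680 m/s

Ignition mass of stage 1 = 12,800+842 + 4,490+321 + 1,230 = 19,683 kg.
Stage 1: m₀ = 19,683 kg, m_f = 19,683 − 12,800 = 6,883 kg; Δv = 415×9.81×ln(2.86) = 4071.2×1.0507 ≈ 4278 m/s.
Stage 2: m₀ = 6,041 kg, m_f = 6,041 − 4,490 = 1,551 kg; Δv = 330×9.81×ln(3.895) = 3237.3×1.3597 ≈ 4402 m/s.
Total Δv = 4278 + 4402 = 8680 m/s.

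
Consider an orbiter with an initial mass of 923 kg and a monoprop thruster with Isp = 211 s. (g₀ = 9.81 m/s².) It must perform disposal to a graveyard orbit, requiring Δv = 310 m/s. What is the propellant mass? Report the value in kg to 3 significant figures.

v_e = Isp · g₀ = 211 × 9.81 = 2069.9 m/s.
From the ideal rocket equation, m₀/m_f = exp(Δv / v_e) = exp(310 / 2069.9) = exp(0.1498) = 1.1616.
m_f = 923 / 1.1616 = 794.594 kg, so propellant = m₀ − m_f = 923 − 794.594 = 128.406 kg.

propellant mass ≈ 128 kg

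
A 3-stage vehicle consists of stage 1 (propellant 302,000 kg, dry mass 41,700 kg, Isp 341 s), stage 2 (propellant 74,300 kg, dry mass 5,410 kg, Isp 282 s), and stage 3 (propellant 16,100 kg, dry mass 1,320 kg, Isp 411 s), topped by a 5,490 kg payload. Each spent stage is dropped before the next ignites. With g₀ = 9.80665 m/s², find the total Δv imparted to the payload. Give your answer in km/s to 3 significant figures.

Δv ≈ 12.2 km/s

Ignition mass of stage 1 = 302,000+41,700 + 74,300+5,410 + 16,100+1,320 + 5,490 = 446,320 kg.
Stage 1: m₀ = 446,320 kg, m_f = 446,320 − 302,000 = 144,320 kg; Δv = 341×9.80665×ln(3.093) = 3344.1×1.1290 ≈ 3775 m/s.
Stage 2: m₀ = 102,620 kg, m_f = 102,620 − 74,300 = 28,320 kg; Δv = 282×9.80665×ln(3.624) = 2765.5×1.2875 ≈ 3560 m/s.
Stage 3: m₀ = 22,910 kg, m_f = 22,910 − 16,100 = 6,810 kg; Δv = 411×9.80665×ln(3.364) = 4030.5×1.2132 ≈ 4890 m/s.
Total Δv = 3775 + 3560 + 4890 = 12225 m/s.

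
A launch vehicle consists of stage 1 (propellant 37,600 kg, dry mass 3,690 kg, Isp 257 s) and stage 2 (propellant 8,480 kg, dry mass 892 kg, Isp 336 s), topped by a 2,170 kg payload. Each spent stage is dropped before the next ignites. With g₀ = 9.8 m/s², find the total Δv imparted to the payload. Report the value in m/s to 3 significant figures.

Ignition mass of stage 1 = 37,600+3,690 + 8,480+892 + 2,170 = 52,832 kg.
Stage 1: m₀ = 52,832 kg, m_f = 52,832 − 37,600 = 15,232 kg; Δv = 257×9.8×ln(3.468) = 2518.6×1.2437 ≈ 3132 m/s.
Stage 2: m₀ = 11,542 kg, m_f = 11,542 − 8,480 = 3,062 kg; Δv = 336×9.8×ln(3.769) = 3292.8×1.3269 ≈ 4369 m/s.
Total Δv = 3132 + 4369 = 7501 m/s.

Δv ≈ 7500 m/s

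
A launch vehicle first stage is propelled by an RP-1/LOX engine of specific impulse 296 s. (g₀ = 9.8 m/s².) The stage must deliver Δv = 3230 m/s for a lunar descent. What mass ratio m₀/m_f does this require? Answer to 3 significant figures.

mass ratio ≈ 3.04

v_e = Isp · g₀ = 296 × 9.8 = 2900.8 m/s.
m₀/m_f = exp(Δv / v_e) = exp(3230 / 2900.8) = exp(1.1135) = 3.0450.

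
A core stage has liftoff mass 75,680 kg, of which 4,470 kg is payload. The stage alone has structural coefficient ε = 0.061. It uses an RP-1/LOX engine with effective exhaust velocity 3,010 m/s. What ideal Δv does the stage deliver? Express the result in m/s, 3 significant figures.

Stage wet mass = m₀ − payload = 75,680 − 4,470 = 71,210 kg.
Stage dry mass = ε × stage wet mass = 0.061 × 71,210 = 4,343.81 kg.
Burnout mass m_f = stage dry + payload = 4,343.81 + 4,470 = 8,813.81 kg.
By the Tsiolkovsky rocket equation, Δv = v_e · ln(75,680/8,813.81) = 3010.0 × ln(8.587) = 3010.0 × 2.1502 ≈ 6472 m/s.

Δv ≈ 6470 m/s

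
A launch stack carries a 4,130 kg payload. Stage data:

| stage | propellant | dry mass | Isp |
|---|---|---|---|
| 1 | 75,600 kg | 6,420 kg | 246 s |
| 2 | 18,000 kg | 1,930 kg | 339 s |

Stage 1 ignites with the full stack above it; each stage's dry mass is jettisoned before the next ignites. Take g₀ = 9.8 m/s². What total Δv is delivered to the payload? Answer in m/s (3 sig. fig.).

Ignition mass of stage 1 = 75,600+6,420 + 18,000+1,930 + 4,130 = 106,080 kg.
Stage 1: m₀ = 106,080 kg, m_f = 106,080 − 75,600 = 30,480 kg; Δv = 246×9.8×ln(3.48) = 2410.8×1.2471 ≈ 3007 m/s.
Stage 2: m₀ = 24,060 kg, m_f = 24,060 − 18,000 = 6,060 kg; Δv = 339×9.8×ln(3.97) = 3322.2×1.3788 ≈ 4581 m/s.
Total Δv = 3007 + 4581 = 7588 m/s.

Δv ≈ 7590 m/s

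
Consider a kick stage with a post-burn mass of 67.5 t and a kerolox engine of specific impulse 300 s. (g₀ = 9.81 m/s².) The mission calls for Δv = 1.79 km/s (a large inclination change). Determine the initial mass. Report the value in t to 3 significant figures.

v_e = Isp · g₀ = 300 × 9.81 = 2943.0 m/s.
From the ideal rocket equation, m₀/m_f = exp(Δv / v_e) = exp(1790 / 2943.0) = exp(0.6082) = 1.8372.
m₀ = m_f × 1.8372 = 67.5 × 1.8372 = 124.011 t.

initial mass ≈ 124 t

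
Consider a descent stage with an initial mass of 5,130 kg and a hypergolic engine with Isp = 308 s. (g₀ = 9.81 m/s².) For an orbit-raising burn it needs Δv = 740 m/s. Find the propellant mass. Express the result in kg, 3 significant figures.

propellant mass ≈ 1110 kg

v_e = Isp · g₀ = 308 × 9.81 = 3021.5 m/s.
m₀/m_f = exp(Δv / v_e) = exp(740 / 3021.5) = exp(0.2449) = 1.2775.
m_f = 5,130 / 1.2775 = 4,015.66 kg, so propellant = m₀ − m_f = 5,130 − 4,015.66 = 1,114.34 kg.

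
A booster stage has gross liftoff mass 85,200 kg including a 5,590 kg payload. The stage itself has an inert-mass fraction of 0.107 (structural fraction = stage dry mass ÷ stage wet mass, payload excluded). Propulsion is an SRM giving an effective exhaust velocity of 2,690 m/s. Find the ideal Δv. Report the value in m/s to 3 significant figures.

Stage wet mass = m₀ − payload = 85,200 − 5,590 = 79,610 kg.
Stage dry mass = ε × stage wet mass = 0.107 × 79,610 = 8,518.27 kg.
Burnout mass m_f = stage dry + payload = 8,518.27 + 5,590 = 14,108.27 kg.
Δv = v_e · ln(85,200/14,108.27) = 2690.0 × ln(6.039) = 2690.0 × 1.7982 ≈ 4837 m/s.

Δv ≈ 4840 m/s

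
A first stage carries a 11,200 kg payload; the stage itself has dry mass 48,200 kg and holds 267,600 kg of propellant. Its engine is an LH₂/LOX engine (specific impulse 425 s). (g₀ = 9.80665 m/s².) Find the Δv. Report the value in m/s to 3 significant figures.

v_e = Isp · g₀ = 425 × 9.80665 = 4167.8 m/s.
m₀ = payload + dry + propellant = 11,200 + 48,200 + 267,600 = 327,000 kg.
m_f = payload + dry = 11,200 + 48,200 = 59,400 kg.
Δv = v_e · ln(m₀/m_f) = 4167.8 × ln(5.505) = 4167.8 × 1.7057 ≈ 7108.9 m/s.

Δv ≈ 7110 m/s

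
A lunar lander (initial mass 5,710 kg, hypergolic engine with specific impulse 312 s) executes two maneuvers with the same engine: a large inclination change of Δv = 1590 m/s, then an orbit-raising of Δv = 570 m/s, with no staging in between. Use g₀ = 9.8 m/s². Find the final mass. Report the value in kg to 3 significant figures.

final mass ≈ 2820 kg

v_e = Isp · g₀ = 312 × 9.8 = 3057.6 m/s.
After the first burn: m = 5710 × exp(−1590/3057.6) = 5710 × 0.59451 = 3,394.65 kg.
After the second burn: m = 3,394.65 × exp(−570/3057.6) = 3,394.65 × 0.82992 = 2,817.29 kg.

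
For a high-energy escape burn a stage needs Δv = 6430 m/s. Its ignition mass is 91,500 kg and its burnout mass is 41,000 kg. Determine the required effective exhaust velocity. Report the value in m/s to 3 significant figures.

v_e ≈ 8010 m/s

ln(m₀/m_f) = ln(91500/41000) = ln(2.232) = 0.8028.
v_e = Δv / ln(m₀/m_f) = 6430 / 0.8028 = 8009.8 m/s.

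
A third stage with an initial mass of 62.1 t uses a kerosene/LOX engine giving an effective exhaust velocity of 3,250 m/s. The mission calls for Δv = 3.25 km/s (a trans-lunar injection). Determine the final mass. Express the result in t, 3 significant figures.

final mass ≈ 22.8 t

m₀/m_f = exp(Δv / v_e) = exp(3250 / 3250.0) = exp(1.0000) = 2.7183.
m_f = m₀ / 2.7183 = 62.1 / 2.7183 = 22.8452 t.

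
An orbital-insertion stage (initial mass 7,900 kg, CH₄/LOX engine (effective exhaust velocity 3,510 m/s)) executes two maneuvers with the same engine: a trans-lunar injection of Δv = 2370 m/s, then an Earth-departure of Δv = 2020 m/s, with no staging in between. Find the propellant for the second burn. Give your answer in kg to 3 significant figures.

propellant for the second burn ≈ 1760 kg

After the first burn: m = 7900 × exp(−2370/3510.0) = 7900 × 0.50905 = 4,021.5 kg.
After the second burn: m = 4,021.5 × exp(−2020/3510.0) = 4,021.5 × 0.56242 = 2,261.77 kg.
Second-burn propellant = 4,021.5 − 2,261.77 = 1,759.73 kg.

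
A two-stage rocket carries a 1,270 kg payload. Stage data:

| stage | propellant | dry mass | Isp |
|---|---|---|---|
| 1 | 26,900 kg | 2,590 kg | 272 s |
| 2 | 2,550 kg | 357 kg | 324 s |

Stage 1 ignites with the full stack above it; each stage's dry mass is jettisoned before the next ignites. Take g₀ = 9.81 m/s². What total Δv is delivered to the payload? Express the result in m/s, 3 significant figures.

Δv ≈ 7280 m/s

Ignition mass of stage 1 = 26,900+2,590 + 2,550+357 + 1,270 = 33,667 kg.
Stage 1: m₀ = 33,667 kg, m_f = 33,667 − 26,900 = 6,767 kg; Δv = 272×9.81×ln(4.975) = 2668.3×1.6045 ≈ 4281 m/s.
Stage 2: m₀ = 4,177 kg, m_f = 4,177 − 2,550 = 1,627 kg; Δv = 324×9.81×ln(2.567) = 3178.4×0.9429 ≈ 2997 m/s.
Total Δv = 4281 + 2997 = 7278 m/s.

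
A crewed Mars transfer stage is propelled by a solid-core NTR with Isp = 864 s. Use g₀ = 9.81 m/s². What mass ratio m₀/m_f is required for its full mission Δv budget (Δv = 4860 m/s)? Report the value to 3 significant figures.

mass ratio ≈ 1.77

v_e = Isp · g₀ = 864 × 9.81 = 8475.8 m/s.
Rocket equation: m₀/m_f = exp(Δv / v_e) = exp(4860 / 8475.8) = exp(0.5734) = 1.7743.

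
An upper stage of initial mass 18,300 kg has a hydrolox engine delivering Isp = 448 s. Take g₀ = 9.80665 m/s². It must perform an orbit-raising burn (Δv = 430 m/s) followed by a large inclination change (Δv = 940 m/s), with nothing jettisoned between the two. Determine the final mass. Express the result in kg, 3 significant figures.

v_e = Isp · g₀ = 448 × 9.80665 = 4393.4 m/s.
After the first burn: m = 18300 × exp(−430/4393.4) = 18300 × 0.90676 = 16,593.7 kg.
After the second burn: m = 16,593.7 × exp(−940/4393.4) = 16,593.7 × 0.80738 = 13,397.4 kg.

final mass ≈ 13400 kg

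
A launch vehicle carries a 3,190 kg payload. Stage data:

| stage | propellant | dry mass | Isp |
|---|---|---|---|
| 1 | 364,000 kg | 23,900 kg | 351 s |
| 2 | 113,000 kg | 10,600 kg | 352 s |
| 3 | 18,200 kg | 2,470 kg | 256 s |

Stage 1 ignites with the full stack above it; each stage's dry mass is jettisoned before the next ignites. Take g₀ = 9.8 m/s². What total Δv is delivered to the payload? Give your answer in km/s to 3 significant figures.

Ignition mass of stage 1 = 364,000+23,900 + 113,000+10,600 + 18,200+2,470 + 3,190 = 535,360 kg.
Stage 1: m₀ = 535,360 kg, m_f = 535,360 − 364,000 = 171,360 kg; Δv = 351×9.8×ln(3.124) = 3439.8×1.1392 ≈ 3919 m/s.
Stage 2: m₀ = 147,460 kg, m_f = 147,460 − 113,000 = 34,460 kg; Δv = 352×9.8×ln(4.279) = 3449.6×1.4538 ≈ 5015 m/s.
Stage 3: m₀ = 23,860 kg, m_f = 23,860 − 18,200 = 5,660 kg; Δv = 256×9.8×ln(4.216) = 2508.8×1.4388 ≈ 3610 m/s.
Total Δv = 3919 + 5015 + 3610 = 12544 m/s.

Δv ≈ 12.5 km/s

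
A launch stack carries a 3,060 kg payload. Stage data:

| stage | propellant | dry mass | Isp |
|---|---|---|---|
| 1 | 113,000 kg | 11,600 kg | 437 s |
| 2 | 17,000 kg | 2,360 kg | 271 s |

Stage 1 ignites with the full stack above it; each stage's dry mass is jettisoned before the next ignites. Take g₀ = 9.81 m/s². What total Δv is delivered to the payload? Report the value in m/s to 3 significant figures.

Ignition mass of stage 1 = 113,000+11,600 + 17,000+2,360 + 3,060 = 147,020 kg.
Stage 1: m₀ = 147,020 kg, m_f = 147,020 − 113,000 = 34,020 kg; Δv = 437×9.81×ln(4.322) = 4287.0×1.4636 ≈ 6274 m/s.
Stage 2: m₀ = 22,420 kg, m_f = 22,420 − 17,000 = 5,420 kg; Δv = 271×9.81×ln(4.137) = 2658.5×1.4199 ≈ 3775 m/s.
Total Δv = 6274 + 3775 = 10049 m/s.

Δv ≈ 10000 m/s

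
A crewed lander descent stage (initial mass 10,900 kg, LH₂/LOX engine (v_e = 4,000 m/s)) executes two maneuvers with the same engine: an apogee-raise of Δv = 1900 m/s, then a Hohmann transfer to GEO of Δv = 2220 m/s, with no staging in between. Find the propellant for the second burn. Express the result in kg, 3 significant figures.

After the first burn: m = 10900 × exp(−1900/4000.0) = 10900 × 0.62189 = 6,778.6 kg.
After the second burn: m = 6,778.6 × exp(−2220/4000.0) = 6,778.6 × 0.57407 = 3,891.39 kg.
Second-burn propellant = 6,778.6 − 3,891.39 = 2,887.21 kg.

propellant for the second burn ≈ 2890 kg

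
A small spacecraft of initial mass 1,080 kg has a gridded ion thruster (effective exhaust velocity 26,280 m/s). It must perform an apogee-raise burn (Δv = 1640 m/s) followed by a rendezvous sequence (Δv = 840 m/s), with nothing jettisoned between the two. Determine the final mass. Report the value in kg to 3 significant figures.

final mass ≈ 983 kg

After the first burn: m = 1080 × exp(−1640/26280.0) = 1080 × 0.93950 = 1,014.66 kg.
After the second burn: m = 1,014.66 × exp(−840/26280.0) = 1,014.66 × 0.96854 = 982.739 kg.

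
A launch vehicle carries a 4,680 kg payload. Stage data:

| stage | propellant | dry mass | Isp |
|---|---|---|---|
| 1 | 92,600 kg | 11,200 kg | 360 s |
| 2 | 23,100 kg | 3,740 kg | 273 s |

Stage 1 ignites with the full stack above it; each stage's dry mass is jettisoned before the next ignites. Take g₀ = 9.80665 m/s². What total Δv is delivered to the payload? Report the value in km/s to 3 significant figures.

Δv ≈ 7.60 km/s

Ignition mass of stage 1 = 92,600+11,200 + 23,100+3,740 + 4,680 = 135,320 kg.
Stage 1: m₀ = 135,320 kg, m_f = 135,320 − 92,600 = 42,720 kg; Δv = 360×9.80665×ln(3.168) = 3530.4×1.1530 ≈ 4070 m/s.
Stage 2: m₀ = 31,520 kg, m_f = 31,520 − 23,100 = 8,420 kg; Δv = 273×9.80665×ln(3.743) = 2677.2×1.3200 ≈ 3534 m/s.
Total Δv = 4070 + 3534 = 7604 m/s.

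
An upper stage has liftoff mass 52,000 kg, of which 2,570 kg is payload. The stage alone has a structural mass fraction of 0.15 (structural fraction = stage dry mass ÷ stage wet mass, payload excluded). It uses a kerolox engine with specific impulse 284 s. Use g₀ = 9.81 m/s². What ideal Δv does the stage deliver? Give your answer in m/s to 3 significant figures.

Stage wet mass = m₀ − payload = 52,000 − 2,570 = 49,430 kg.
Stage dry mass = ε × stage wet mass = 0.15 × 49,430 = 7,414.5 kg.
Burnout mass m_f = stage dry + payload = 7,414.5 + 2,570 = 9,984.5 kg.
v_e = Isp · g₀ = 284 × 9.81 = 2786.0 m/s.
Δv = v_e · ln(52,000/9,984.5) = 2786.0 × ln(5.208) = 2786.0 × 1.6502 ≈ 4598 m/s.

Δv ≈ 4600 m/s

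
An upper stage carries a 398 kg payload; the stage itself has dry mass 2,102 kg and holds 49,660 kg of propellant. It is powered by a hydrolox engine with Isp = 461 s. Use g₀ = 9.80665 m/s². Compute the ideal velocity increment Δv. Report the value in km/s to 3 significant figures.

v_e = Isp · g₀ = 461 × 9.80665 = 4520.9 m/s.
m₀ = payload + dry + propellant = 398 + 2,102 + 49,660 = 52,160 kg.
m_f = payload + dry = 398 + 2,102 = 2,500 kg.
Rocket equation: Δv = v_e · ln(m₀/m_f) = 4520.9 × ln(20.86) = 4520.9 × 3.0380 ≈ 13734.5 m/s.

Δv ≈ 13.7 km/s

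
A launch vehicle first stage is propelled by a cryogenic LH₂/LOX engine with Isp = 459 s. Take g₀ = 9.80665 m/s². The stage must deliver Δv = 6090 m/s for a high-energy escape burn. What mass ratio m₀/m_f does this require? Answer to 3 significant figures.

mass ratio ≈ 3.87

v_e = Isp · g₀ = 459 × 9.80665 = 4501.3 m/s.
m₀/m_f = exp(Δv / v_e) = exp(6090 / 4501.3) = exp(1.3530) = 3.8688.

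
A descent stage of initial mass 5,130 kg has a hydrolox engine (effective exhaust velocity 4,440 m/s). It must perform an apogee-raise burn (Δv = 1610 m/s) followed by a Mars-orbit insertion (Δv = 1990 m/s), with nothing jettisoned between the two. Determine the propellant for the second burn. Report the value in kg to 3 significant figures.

propellant for the second burn ≈ 1290 kg

After the first burn: m = 5130 × exp(−1610/4440.0) = 5130 × 0.69586 = 3,569.76 kg.
After the second burn: m = 3,569.76 × exp(−1990/4440.0) = 3,569.76 × 0.63878 = 2,280.29 kg.
Second-burn propellant = 3,569.76 − 2,280.29 = 1,289.47 kg.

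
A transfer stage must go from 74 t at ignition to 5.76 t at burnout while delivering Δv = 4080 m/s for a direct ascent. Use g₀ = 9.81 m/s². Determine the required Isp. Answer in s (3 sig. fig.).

Isp ≈ 163 s

ln(m₀/m_f) = ln(74000/5760) = ln(12.85) = 2.5531.
Using Δv = v_e ln(m₀/m_f): v_e = Δv / ln(m₀/m_f) = 4080 / 2.5531 = 1598.0 m/s.
Isp = v_e / g₀ = 1598.0 / 9.81 = 162.9 s.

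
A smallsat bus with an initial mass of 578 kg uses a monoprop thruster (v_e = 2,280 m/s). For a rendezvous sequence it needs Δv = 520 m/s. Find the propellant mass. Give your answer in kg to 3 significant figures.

propellant mass ≈ 118 kg

Using Δv = v_e ln(m₀/m_f): m₀/m_f = exp(Δv / v_e) = exp(520 / 2280.0) = exp(0.2281) = 1.2562.
m_f = 578 / 1.2562 = 460.118 kg, so propellant = m₀ − m_f = 578 − 460.118 = 117.882 kg.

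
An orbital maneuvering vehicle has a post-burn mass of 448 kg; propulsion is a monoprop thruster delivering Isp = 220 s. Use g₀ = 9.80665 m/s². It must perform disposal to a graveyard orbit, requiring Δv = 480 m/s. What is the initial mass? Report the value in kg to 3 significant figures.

v_e = Isp · g₀ = 220 × 9.80665 = 2157.5 m/s.
Rocket equation: m₀/m_f = exp(Δv / v_e) = exp(480 / 2157.5) = exp(0.2225) = 1.2492.
m₀ = m_f × 1.2492 = 448 × 1.2492 = 559.642 kg.

initial mass ≈ 560 kg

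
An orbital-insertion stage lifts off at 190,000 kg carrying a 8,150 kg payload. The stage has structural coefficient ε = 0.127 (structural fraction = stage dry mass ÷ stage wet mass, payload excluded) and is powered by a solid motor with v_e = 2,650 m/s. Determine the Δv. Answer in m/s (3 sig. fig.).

Stage wet mass = m₀ − payload = 190,000 − 8,150 = 181,850 kg.
Stage dry mass = ε × stage wet mass = 0.127 × 181,850 = 23,095 kg.
Burnout mass m_f = stage dry + payload = 23,095 + 8,150 = 31,245 kg.
Using Δv = v_e ln(m₀/m_f): Δv = v_e · ln(190,000/31,245) = 2650.0 × ln(6.081) = 2650.0 × 1.8052 ≈ 4784 m/s.

Δv ≈ 4780 m/s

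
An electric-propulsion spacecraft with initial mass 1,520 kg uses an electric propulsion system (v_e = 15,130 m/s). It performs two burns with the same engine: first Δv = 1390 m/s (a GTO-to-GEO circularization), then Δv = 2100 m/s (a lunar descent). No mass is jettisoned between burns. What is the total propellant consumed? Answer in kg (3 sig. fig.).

total propellant consumed ≈ 313 kg

After the first burn: m = 1520 × exp(−1390/15130.0) = 1520 × 0.91222 = 1,386.57 kg.
After the second burn: m = 1,386.57 × exp(−2100/15130.0) = 1,386.57 × 0.87040 = 1,206.87 kg.
Total propellant = m₀ − m_final = 1520 − 1,206.87 = 313.13 kg.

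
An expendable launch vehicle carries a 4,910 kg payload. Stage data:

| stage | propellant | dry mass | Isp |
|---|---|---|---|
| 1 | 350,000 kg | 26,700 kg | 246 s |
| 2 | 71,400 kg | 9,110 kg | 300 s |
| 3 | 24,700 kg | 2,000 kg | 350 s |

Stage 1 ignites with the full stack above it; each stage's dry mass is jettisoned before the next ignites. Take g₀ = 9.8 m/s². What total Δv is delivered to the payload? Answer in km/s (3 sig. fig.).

Ignition mass of stage 1 = 350,000+26,700 + 71,400+9,110 + 24,700+2,000 + 4,910 = 488,820 kg.
Stage 1: m₀ = 488,820 kg, m_f = 488,820 − 350,000 = 138,820 kg; Δv = 246×9.8×ln(3.521) = 2410.8×1.2588 ≈ 3035 m/s.
Stage 2: m₀ = 112,120 kg, m_f = 112,120 − 71,400 = 40,720 kg; Δv = 300×9.8×ln(2.753) = 2940.0×1.0129 ≈ 2978 m/s.
Stage 3: m₀ = 31,610 kg, m_f = 31,610 − 24,700 = 6,910 kg; Δv = 350×9.8×ln(4.575) = 3430.0×1.5205 ≈ 5215 m/s.
Total Δv = 3035 + 2978 + 5215 = 11228 m/s.

Δv ≈ 11.2 km/s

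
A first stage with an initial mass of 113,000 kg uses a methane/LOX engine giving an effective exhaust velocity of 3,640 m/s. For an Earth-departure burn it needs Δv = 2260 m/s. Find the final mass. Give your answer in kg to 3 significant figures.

final mass ≈ 60700 kg

Rocket equation: m₀/m_f = exp(Δv / v_e) = exp(2260 / 3640.0) = exp(0.6209) = 1.8606.
m_f = m₀ / 1.8606 = 113,000 / 1.8606 = 60,733.1 kg.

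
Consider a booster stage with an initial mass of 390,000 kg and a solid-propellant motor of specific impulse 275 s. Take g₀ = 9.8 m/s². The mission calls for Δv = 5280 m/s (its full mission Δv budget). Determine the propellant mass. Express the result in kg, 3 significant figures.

v_e = Isp · g₀ = 275 × 9.8 = 2695.0 m/s.
Rocket equation: m₀/m_f = exp(Δv / v_e) = exp(5280 / 2695.0) = exp(1.9592) = 7.0935.
m_f = 390,000 / 7.0935 = 54,979.9 kg, so propellant = m₀ − m_f = 390,000 − 54,979.9 = 335,020.1 kg.

propellant mass ≈ 335000 kg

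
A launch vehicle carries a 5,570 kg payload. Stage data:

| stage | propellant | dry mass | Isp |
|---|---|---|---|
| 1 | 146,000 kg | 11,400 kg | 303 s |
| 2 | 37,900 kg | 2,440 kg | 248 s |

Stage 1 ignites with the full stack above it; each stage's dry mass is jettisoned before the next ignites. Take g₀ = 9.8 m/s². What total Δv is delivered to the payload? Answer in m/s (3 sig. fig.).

Δv ≈ 8000 m/s

Ignition mass of stage 1 = 146,000+11,400 + 37,900+2,440 + 5,570 = 203,310 kg.
Stage 1: m₀ = 203,310 kg, m_f = 203,310 − 146,000 = 57,310 kg; Δv = 303×9.8×ln(3.548) = 2969.4×1.2663 ≈ 3760 m/s.
Stage 2: m₀ = 45,910 kg, m_f = 45,910 − 37,900 = 8,010 kg; Δv = 248×9.8×ln(5.732) = 2430.4×1.7460 ≈ 4243 m/s.
Total Δv = 3760 + 4243 = 8003 m/s.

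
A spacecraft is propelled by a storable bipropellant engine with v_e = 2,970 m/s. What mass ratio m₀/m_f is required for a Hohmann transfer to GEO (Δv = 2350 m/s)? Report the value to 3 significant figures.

mass ratio ≈ 2.21

Rocket equation: m₀/m_f = exp(Δv / v_e) = exp(2350 / 2970.0) = exp(0.7912) = 2.2061.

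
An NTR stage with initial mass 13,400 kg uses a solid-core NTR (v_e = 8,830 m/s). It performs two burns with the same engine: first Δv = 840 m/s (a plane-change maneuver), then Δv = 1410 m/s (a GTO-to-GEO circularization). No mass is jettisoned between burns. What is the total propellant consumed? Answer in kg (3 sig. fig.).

After the first burn: m = 13400 × exp(−840/8830.0) = 13400 × 0.90925 = 12,184 kg.
After the second burn: m = 12,184 × exp(−1410/8830.0) = 12,184 × 0.85241 = 10,385.8 kg.
Total propellant = m₀ − m_final = 13400 − 10,385.8 = 3,014.2 kg.

total propellant consumed ≈ 3010 kg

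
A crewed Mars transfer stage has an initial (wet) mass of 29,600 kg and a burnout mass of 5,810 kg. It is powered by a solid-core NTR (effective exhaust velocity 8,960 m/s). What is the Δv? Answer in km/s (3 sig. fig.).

From the ideal rocket equation, Δv = v_e · ln(m₀/m_f) = 8960.0 × ln(5.095) = 8960.0 × 1.6282 ≈ 14588.6 m/s.

Δv ≈ 14.6 km/s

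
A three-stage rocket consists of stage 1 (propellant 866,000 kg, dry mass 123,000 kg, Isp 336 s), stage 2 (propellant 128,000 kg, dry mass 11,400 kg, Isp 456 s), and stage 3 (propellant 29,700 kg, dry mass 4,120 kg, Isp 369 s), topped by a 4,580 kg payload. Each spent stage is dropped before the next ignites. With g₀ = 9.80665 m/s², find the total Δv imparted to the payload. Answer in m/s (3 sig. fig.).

Δv ≈ 15500 m/s

Ignition mass of stage 1 = 866,000+123,000 + 128,000+11,400 + 29,700+4,120 + 4,580 = 1,166,800 kg.
Stage 1: m₀ = 1,166,800 kg, m_f = 1,166,800 − 866,000 = 300,800 kg; Δv = 336×9.80665×ln(3.879) = 3295.0×1.3556 ≈ 4467 m/s.
Stage 2: m₀ = 177,800 kg, m_f = 177,800 − 128,000 = 49,800 kg; Δv = 456×9.80665×ln(3.57) = 4471.8×1.2726 ≈ 5691 m/s.
Stage 3: m₀ = 38,400 kg, m_f = 38,400 − 29,700 = 8,700 kg; Δv = 369×9.80665×ln(4.414) = 3618.7×1.4847 ≈ 5373 m/s.
Total Δv = 4467 + 5691 + 5373 = 15531 m/s.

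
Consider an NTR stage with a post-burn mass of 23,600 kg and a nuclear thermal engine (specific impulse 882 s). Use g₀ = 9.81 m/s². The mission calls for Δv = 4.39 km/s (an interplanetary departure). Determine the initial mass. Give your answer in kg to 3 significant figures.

v_e = Isp · g₀ = 882 × 9.81 = 8652.4 m/s.
From the ideal rocket equation, m₀/m_f = exp(Δv / v_e) = exp(4390 / 8652.4) = exp(0.5074) = 1.6609.
m₀ = m_f × 1.6609 = 23,600 × 1.6609 = 39,197.2 kg.

initial mass ≈ 39200 kg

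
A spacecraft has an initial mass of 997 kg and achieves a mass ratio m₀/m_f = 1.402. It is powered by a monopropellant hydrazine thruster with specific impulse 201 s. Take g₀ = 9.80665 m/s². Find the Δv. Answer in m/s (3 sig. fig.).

v_e = Isp · g₀ = 201 × 9.80665 = 1971.1 m/s.
Δv = v_e · ln(1.402) = 1971.1 × 0.3379 ≈ 666.0 m/s.

Δv ≈ 666 m/s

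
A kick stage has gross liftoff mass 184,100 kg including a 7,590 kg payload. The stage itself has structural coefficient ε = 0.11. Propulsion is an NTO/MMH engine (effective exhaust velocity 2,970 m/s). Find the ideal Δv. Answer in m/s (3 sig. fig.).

Δv ≈ 5700 m/s

Stage wet mass = m₀ − payload = 184,100 − 7,590 = 176,510 kg.
Stage dry mass = ε × stage wet mass = 0.11 × 176,510 = 19,416.1 kg.
Burnout mass m_f = stage dry + payload = 19,416.1 + 7,590 = 27,006.1 kg.
Δv = v_e · ln(184,100/27,006.1) = 2970.0 × ln(6.817) = 2970.0 × 1.9194 ≈ 5701 m/s.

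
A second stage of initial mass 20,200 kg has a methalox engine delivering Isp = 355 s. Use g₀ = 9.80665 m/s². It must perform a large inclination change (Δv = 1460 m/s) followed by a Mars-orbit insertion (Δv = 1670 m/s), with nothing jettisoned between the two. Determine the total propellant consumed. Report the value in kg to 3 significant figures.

v_e = Isp · g₀ = 355 × 9.80665 = 3481.4 m/s.
After the first burn: m = 20200 × exp(−1460/3481.4) = 20200 × 0.65746 = 13,280.7 kg.
After the second burn: m = 13,280.7 × exp(−1670/3481.4) = 13,280.7 × 0.61897 = 8,220.35 kg.
Total propellant = m₀ − m_final = 20200 − 8,220.35 = 11,979.65 kg.

total propellant consumed ≈ 12000 kg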